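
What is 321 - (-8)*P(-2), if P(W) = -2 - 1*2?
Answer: 289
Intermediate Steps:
P(W) = -4 (P(W) = -2 - 2 = -4)
321 - (-8)*P(-2) = 321 - (-8)*(-4) = 321 - 1*32 = 321 - 32 = 289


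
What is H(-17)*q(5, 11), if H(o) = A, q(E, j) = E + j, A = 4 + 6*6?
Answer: 640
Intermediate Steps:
A = 40 (A = 4 + 36 = 40)
H(o) = 40
H(-17)*q(5, 11) = 40*(5 + 11) = 40*16 = 640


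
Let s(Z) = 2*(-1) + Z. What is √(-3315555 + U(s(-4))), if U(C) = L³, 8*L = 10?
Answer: I*√212195395/8 ≈ 1820.9*I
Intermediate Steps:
L = 5/4 (L = (⅛)*10 = 5/4 ≈ 1.2500)
s(Z) = -2 + Z
U(C) = 125/64 (U(C) = (5/4)³ = 125/64)
√(-3315555 + U(s(-4))) = √(-3315555 + 125/64) = √(-212195395/64) = I*√212195395/8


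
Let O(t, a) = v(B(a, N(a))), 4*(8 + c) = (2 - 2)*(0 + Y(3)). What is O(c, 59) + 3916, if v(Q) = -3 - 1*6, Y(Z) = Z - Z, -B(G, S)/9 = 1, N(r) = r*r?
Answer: 3907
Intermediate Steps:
N(r) = r²
B(G, S) = -9 (B(G, S) = -9*1 = -9)
Y(Z) = 0
v(Q) = -9 (v(Q) = -3 - 6 = -9)
c = -8 (c = -8 + ((2 - 2)*(0 + 0))/4 = -8 + (0*0)/4 = -8 + (¼)*0 = -8 + 0 = -8)
O(t, a) = -9
O(c, 59) + 3916 = -9 + 3916 = 3907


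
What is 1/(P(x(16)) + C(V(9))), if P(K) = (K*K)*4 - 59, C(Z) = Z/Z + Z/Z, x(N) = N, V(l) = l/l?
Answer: 1/967 ≈ 0.0010341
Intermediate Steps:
V(l) = 1
C(Z) = 2 (C(Z) = 1 + 1 = 2)
P(K) = -59 + 4*K² (P(K) = K²*4 - 59 = 4*K² - 59 = -59 + 4*K²)
1/(P(x(16)) + C(V(9))) = 1/((-59 + 4*16²) + 2) = 1/((-59 + 4*256) + 2) = 1/((-59 + 1024) + 2) = 1/(965 + 2) = 1/967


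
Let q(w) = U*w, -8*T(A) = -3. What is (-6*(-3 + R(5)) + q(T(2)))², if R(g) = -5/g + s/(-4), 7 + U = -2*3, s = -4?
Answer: 11025/64 ≈ 172.27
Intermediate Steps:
T(A) = 3/8 (T(A) = -⅛*(-3) = 3/8)
U = -13 (U = -7 - 2*3 = -7 - 6 = -13)
R(g) = 1 - 5/g (R(g) = -5/g - 4/(-4) = -5/g - 4*(-¼) = -5/g + 1 = 1 - 5/g)
q(w) = -13*w
(-6*(-3 + R(5)) + q(T(2)))² = (-6*(-3 + (-5 + 5)/5) - 13*3/8)² = (-6*(-3 + (⅕)*0) - 39/8)² = (-6*(-3 + 0) - 39/8)² = (-6*(-3) - 39/8)² = (18 - 39/8)² = (105/8)² = 11025/64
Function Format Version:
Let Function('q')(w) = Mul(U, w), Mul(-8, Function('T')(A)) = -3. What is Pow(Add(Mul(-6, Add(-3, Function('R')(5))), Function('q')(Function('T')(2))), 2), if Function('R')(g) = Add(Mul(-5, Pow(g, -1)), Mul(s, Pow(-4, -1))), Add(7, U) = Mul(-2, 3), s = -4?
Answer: Rational(11025, 64) ≈ 172.27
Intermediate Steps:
Function('T')(A) = Rational(3, 8) (Function('T')(A) = Mul(Rational(-1, 8), -3) = Rational(3, 8))
U = -13 (U = Add(-7, Mul(-2, 3)) = Add(-7, -6) = -13)
Function('R')(g) = Add(1, Mul(-5, Pow(g, -1))) (Function('R')(g) = Add(Mul(-5, Pow(g, -1)), Mul(-4, Pow(-4, -1))) = Add(Mul(-5, Pow(g, -1)), Mul(-4, Rational(-1, 4))) = Add(Mul(-5, Pow(g, -1)), 1) = Add(1, Mul(-5, Pow(g, -1))))
Function('q')(w) = Mul(-13, w)
Pow(Add(Mul(-6, Add(-3, Function('R')(5))), Function('q')(Function('T')(2))), 2) = Pow(Add(Mul(-6, Add(-3, Mul(Pow(5, -1), Add(-5, 5)))), Mul(-13, Rational(3, 8))), 2) = Pow(Add(Mul(-6, Add(-3, Mul(Rational(1, 5), 0))), Rational(-39, 8)), 2) = Pow(Add(Mul(-6, Add(-3, 0)), Rational(-39, 8)), 2) = Pow(Add(Mul(-6, -3), Rational(-39, 8)), 2) = Pow(Add(18, Rational(-39, 8)), 2) = Pow(Rational(105, 8), 2) = Rational(11025, 64)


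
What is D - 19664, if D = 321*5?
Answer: -18059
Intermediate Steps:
D = 1605
D - 19664 = 1605 - 19664 = -18059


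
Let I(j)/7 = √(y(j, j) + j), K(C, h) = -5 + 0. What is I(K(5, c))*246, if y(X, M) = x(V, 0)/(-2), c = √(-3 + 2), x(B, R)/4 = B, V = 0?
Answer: 1722*I*√5 ≈ 3850.5*I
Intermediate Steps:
x(B, R) = 4*B
c = I (c = √(-1) = I ≈ 1.0*I)
y(X, M) = 0 (y(X, M) = (4*0)/(-2) = 0*(-½) = 0)
K(C, h) = -5
I(j) = 7*√j (I(j) = 7*√(0 + j) = 7*√j)
I(K(5, c))*246 = (7*√(-5))*246 = (7*(I*√5))*246 = (7*I*√5)*246 = 1722*I*√5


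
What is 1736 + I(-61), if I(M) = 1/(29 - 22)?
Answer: 12153/7 ≈ 1736.1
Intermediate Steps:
I(M) = ⅐ (I(M) = 1/7 = ⅐)
1736 + I(-61) = 1736 + ⅐ = 12153/7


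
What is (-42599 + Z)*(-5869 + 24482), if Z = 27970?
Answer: -272289577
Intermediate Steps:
(-42599 + Z)*(-5869 + 24482) = (-42599 + 27970)*(-5869 + 24482) = -14629*18613 = -272289577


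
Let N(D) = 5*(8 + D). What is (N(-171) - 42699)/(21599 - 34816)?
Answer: 43514/13217 ≈ 3.2923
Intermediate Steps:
N(D) = 40 + 5*D
(N(-171) - 42699)/(21599 - 34816) = ((40 + 5*(-171)) - 42699)/(21599 - 34816) = ((40 - 855) - 42699)/(-13217) = (-815 - 42699)*(-1/13217) = -43514*(-1/13217) = 43514/13217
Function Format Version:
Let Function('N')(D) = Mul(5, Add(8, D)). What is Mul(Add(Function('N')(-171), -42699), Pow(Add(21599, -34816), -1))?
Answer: Rational(43514, 13217) ≈ 3.2923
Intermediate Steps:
Function('N')(D) = Add(40, Mul(5, D))
Mul(Add(Function('N')(-171), -42699), Pow(Add(21599, -34816), -1)) = Mul(Add(Add(40, Mul(5, -171)), -42699), Pow(Add(21599, -34816), -1)) = Mul(Add(Add(40, -855), -42699), Pow(-13217, -1)) = Mul(Add(-815, -42699), Rational(-1, 13217)) = Mul(-43514, Rational(-1, 13217)) = Rational(43514, 13217)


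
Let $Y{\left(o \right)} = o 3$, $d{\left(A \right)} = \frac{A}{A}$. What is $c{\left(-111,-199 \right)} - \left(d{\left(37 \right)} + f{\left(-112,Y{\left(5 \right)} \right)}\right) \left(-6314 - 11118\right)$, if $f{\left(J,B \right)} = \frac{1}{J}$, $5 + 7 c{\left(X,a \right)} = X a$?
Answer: $\frac{286037}{14} \approx 20431.0$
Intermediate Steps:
$c{\left(X,a \right)} = - \frac{5}{7} + \frac{X a}{7}$
$d{\left(A \right)} = 1$
$Y{\left(o \right)} = 3 o$
$c{\left(-111,-199 \right)} - \left(d{\left(37 \right)} + f{\left(-112,Y{\left(5 \right)} \right)}\right) \left(-6314 - 11118\right) = \left(- \frac{5}{7} + \frac{1}{7} \left(-111\right) \left(-199\right)\right) - \left(1 + \frac{1}{-112}\right) \left(-6314 - 11118\right) = \left(- \frac{5}{7} + \frac{22089}{7}\right) - \left(1 - \frac{1}{112}\right) \left(-17432\right) = \frac{22084}{7} - \frac{111}{112} \left(-17432\right) = \frac{22084}{7} - - \frac{241869}{14} = \frac{22084}{7} + \frac{241869}{14} = \frac{286037}{14}$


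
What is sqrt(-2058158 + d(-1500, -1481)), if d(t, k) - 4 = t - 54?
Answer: 2*I*sqrt(514927) ≈ 1435.2*I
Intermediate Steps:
d(t, k) = -50 + t (d(t, k) = 4 + (t - 54) = 4 + (-54 + t) = -50 + t)
sqrt(-2058158 + d(-1500, -1481)) = sqrt(-2058158 + (-50 - 1500)) = sqrt(-2058158 - 1550) = sqrt(-2059708) = 2*I*sqrt(514927)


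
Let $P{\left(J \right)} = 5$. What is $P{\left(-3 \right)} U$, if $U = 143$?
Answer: $715$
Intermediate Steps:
$P{\left(-3 \right)} U = 5 \cdot 143 = 715$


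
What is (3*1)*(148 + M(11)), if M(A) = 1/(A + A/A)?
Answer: 1777/4 ≈ 444.25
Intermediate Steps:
M(A) = 1/(1 + A) (M(A) = 1/(A + 1) = 1/(1 + A))
(3*1)*(148 + M(11)) = (3*1)*(148 + 1/(1 + 11)) = 3*(148 + 1/12) = 3*(1777/12) = 1777/4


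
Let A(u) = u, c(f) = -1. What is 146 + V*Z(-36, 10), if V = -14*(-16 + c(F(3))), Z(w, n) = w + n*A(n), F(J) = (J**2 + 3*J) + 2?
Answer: 15378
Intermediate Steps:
F(J) = 2 + J**2 + 3*J
Z(w, n) = w + n**2 (Z(w, n) = w + n*n = w + n**2)
V = 238 (V = -14*(-16 - 1) = -14*(-17) = 238)
146 + V*Z(-36, 10) = 146 + 238*(-36 + 10**2) = 146 + 238*(-36 + 100) = 146 + 238*64 = 146 + 15232 = 15378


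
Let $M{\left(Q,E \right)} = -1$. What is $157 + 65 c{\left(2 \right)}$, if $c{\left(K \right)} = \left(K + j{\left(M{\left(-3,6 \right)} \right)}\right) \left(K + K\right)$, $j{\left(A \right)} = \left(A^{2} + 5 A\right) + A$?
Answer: $-623$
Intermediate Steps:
$j{\left(A \right)} = A^{2} + 6 A$
$c{\left(K \right)} = 2 K \left(-5 + K\right)$ ($c{\left(K \right)} = \left(K - \left(6 - 1\right)\right) \left(K + K\right) = \left(K - 5\right) 2 K = \left(-5 + K\right) 2 K = 2 K \left(-5 + K\right)$)
$157 + 65 c{\left(2 \right)} = 157 + 65 \cdot 2 \cdot 2 \left(-5 + 2\right) = 157 + 65 \cdot 2 \cdot 2 \left(-3\right) = 157 + 65 \left(-12\right) = 157 - 780 = -623$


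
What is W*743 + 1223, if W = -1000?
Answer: -741777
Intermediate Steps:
W*743 + 1223 = -1000*743 + 1223 = -743000 + 1223 = -741777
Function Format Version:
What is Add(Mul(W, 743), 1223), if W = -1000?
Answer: -741777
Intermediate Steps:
Add(Mul(W, 743), 1223) = Add(Mul(-1000, 743), 1223) = Add(-743000, 1223) = -741777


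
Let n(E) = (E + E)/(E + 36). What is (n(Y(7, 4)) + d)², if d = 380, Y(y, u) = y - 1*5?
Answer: 52157284/361 ≈ 1.4448e+5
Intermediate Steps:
Y(y, u) = -5 + y (Y(y, u) = y - 5 = -5 + y)
n(E) = 2*E/(36 + E) (n(E) = (2*E)/(36 + E) = 2*E/(36 + E))
(n(Y(7, 4)) + d)² = (2*(-5 + 7)/(36 + (-5 + 7)) + 380)² = (2*2/(36 + 2) + 380)² = (2*2/38 + 380)² = (2*2*(1/38) + 380)² = (2/19 + 380)² = (7222/19)² = 52157284/361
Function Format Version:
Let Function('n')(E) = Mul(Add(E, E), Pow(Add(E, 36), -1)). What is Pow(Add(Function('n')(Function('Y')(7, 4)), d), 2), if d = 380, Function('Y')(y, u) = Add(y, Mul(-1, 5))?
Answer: Rational(52157284, 361) ≈ 1.4448e+5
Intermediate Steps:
Function('Y')(y, u) = Add(-5, y) (Function('Y')(y, u) = Add(y, -5) = Add(-5, y))
Function('n')(E) = Mul(2, E, Pow(Add(36, E), -1)) (Function('n')(E) = Mul(Mul(2, E), Pow(Add(36, E), -1)) = Mul(2, E, Pow(Add(36, E), -1)))
Pow(Add(Function('n')(Function('Y')(7, 4)), d), 2) = Pow(Add(Mul(2, Add(-5, 7), Pow(Add(36, Add(-5, 7)), -1)), 380), 2) = Pow(Add(Mul(2, 2, Pow(Add(36, 2), -1)), 380), 2) = Pow(Add(Mul(2, 2, Pow(38, -1)), 380), 2) = Pow(Add(Mul(2, 2, Rational(1, 38)), 380), 2) = Pow(Add(Rational(2, 19), 380), 2) = Pow(Rational(7222, 19), 2) = Rational(52157284, 361)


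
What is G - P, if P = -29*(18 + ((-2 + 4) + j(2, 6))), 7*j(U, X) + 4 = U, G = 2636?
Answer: 22454/7 ≈ 3207.7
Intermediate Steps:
j(U, X) = -4/7 + U/7
P = -4002/7 (P = -29*(18 + ((-2 + 4) + (-4/7 + (1/7)*2))) = -29*(18 + (2 + (-4/7 + 2/7))) = -29*(18 + (2 - 2/7)) = -29*(18 + 12/7) = -29*138/7 = -4002/7 ≈ -571.71)
G - P = 2636 - 1*(-4002/7) = 2636 + 4002/7 = 22454/7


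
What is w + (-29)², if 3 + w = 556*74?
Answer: 41982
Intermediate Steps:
w = 41141 (w = -3 + 556*74 = -3 + 41144 = 41141)
w + (-29)² = 41141 + (-29)² = 41141 + 841 = 41982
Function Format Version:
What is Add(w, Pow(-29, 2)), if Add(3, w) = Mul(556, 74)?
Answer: 41982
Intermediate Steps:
w = 41141 (w = Add(-3, Mul(556, 74)) = Add(-3, 41144) = 41141)
Add(w, Pow(-29, 2)) = Add(41141, Pow(-29, 2)) = Add(41141, 841) = 41982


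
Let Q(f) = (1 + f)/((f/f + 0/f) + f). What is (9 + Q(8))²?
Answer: 100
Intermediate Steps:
Q(f) = 1 (Q(f) = (1 + f)/((1 + 0) + f) = (1 + f)/(1 + f) = 1)
(9 + Q(8))² = (9 + 1)² = 10² = 100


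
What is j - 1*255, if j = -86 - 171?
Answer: -512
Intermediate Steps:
j = -257
j - 1*255 = -257 - 1*255 = -257 - 255 = -512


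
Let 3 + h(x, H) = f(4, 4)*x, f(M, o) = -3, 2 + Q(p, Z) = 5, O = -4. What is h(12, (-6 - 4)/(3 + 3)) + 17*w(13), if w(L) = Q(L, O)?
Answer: 12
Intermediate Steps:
Q(p, Z) = 3 (Q(p, Z) = -2 + 5 = 3)
w(L) = 3
h(x, H) = -3 - 3*x
h(12, (-6 - 4)/(3 + 3)) + 17*w(13) = (-3 - 3*12) + 17*3 = (-3 - 36) + 51 = -39 + 51 = 12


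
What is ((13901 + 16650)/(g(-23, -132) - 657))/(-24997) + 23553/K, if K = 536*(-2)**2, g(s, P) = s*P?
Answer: 1400581075895/127499098272 ≈ 10.985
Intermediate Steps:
g(s, P) = P*s
K = 2144 (K = 536*4 = 2144)
((13901 + 16650)/(g(-23, -132) - 657))/(-24997) + 23553/K = ((13901 + 16650)/(-132*(-23) - 657))/(-24997) + 23553/2144 = (30551/(3036 - 657))*(-1/24997) + 23553*(1/2144) = (30551/2379)*(-1/24997) + 23553/2144 = -30551/59467863 + 23553/2144 = 1400581075895/127499098272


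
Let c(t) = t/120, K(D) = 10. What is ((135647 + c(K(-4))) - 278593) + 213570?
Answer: 847489/12 ≈ 70624.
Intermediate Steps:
c(t) = t/120 (c(t) = t*(1/120) = t/120)
((135647 + c(K(-4))) - 278593) + 213570 = ((135647 + (1/120)*10) - 278593) + 213570 = ((135647 + 1/12) - 278593) + 213570 = (1627765/12 - 278593) + 213570 = -1715351/12 + 213570 = 847489/12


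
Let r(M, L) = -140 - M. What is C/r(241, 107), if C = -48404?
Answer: 48404/381 ≈ 127.04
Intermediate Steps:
C/r(241, 107) = -48404/(-140 - 1*241) = -48404/(-140 - 241) = -48404/(-381) = -48404*(-1/381) = 48404/381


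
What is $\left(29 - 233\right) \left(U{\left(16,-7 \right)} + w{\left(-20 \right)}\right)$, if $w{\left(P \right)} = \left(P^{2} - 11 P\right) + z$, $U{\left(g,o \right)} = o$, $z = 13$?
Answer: $-127704$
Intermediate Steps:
$w{\left(P \right)} = 13 + P^{2} - 11 P$ ($w{\left(P \right)} = \left(P^{2} - 11 P\right) + 13 = 13 + P^{2} - 11 P$)
$\left(29 - 233\right) \left(U{\left(16,-7 \right)} + w{\left(-20 \right)}\right) = \left(29 - 233\right) \left(-7 + \left(13 + \left(-20\right)^{2} - -220\right)\right) = - 204 \left(-7 + \left(13 + 400 + 220\right)\right) = - 204 \left(-7 + 633\right) = \left(-204\right) 626 = -127704$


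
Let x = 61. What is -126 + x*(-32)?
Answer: -2078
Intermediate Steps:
-126 + x*(-32) = -126 + 61*(-32) = -126 - 1952 = -2078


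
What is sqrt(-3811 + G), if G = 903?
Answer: 2*I*sqrt(727) ≈ 53.926*I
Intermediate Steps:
sqrt(-3811 + G) = sqrt(-3811 + 903) = sqrt(-2908) = 2*I*sqrt(727)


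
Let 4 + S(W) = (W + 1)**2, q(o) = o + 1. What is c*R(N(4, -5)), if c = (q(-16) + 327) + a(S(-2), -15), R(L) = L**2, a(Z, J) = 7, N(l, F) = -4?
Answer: 5104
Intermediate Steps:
q(o) = 1 + o
S(W) = -4 + (1 + W)**2 (S(W) = -4 + (W + 1)**2 = -4 + (1 + W)**2)
c = 319 (c = ((1 - 16) + 327) + 7 = (-15 + 327) + 7 = 312 + 7 = 319)
c*R(N(4, -5)) = 319*(-4)**2 = 319*16 = 5104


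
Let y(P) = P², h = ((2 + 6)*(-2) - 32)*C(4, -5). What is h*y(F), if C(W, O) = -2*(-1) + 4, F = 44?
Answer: -557568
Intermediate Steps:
C(W, O) = 6 (C(W, O) = 2 + 4 = 6)
h = -288 (h = ((2 + 6)*(-2) - 32)*6 = (8*(-2) - 32)*6 = (-16 - 32)*6 = -48*6 = -288)
h*y(F) = -288*44² = -288*1936 = -557568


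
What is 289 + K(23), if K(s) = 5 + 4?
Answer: 298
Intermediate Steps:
K(s) = 9
289 + K(23) = 289 + 9 = 298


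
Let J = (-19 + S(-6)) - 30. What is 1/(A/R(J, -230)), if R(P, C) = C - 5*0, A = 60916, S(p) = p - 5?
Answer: -115/30458 ≈ -0.0037757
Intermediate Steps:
S(p) = -5 + p
J = -60 (J = (-19 + (-5 - 6)) - 30 = (-19 - 11) - 30 = -30 - 30 = -60)
R(P, C) = C (R(P, C) = C + 0 = C)
1/(A/R(J, -230)) = 1/(60916/(-230)) = 1/(60916*(-1/230)) = 1/(-30458/115) = -115/30458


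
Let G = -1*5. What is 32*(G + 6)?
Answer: 32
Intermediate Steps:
G = -5
32*(G + 6) = 32*(-5 + 6) = 32*1 = 32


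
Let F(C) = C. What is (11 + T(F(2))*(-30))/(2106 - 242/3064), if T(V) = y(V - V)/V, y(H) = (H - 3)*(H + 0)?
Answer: 16852/3226271 ≈ 0.0052234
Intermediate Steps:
y(H) = H*(-3 + H) (y(H) = (-3 + H)*H = H*(-3 + H))
T(V) = 0 (T(V) = ((V - V)*(-3 + (V - V)))/V = (0*(-3 + 0))/V = (0*(-3))/V = 0/V = 0)
(11 + T(F(2))*(-30))/(2106 - 242/3064) = (11 + 0*(-30))/(2106 - 242/3064) = (11 + 0)/(2106 - 242/3064) = 11/(2106 - 1*121/1532) = 11/(2106 - 121/1532) = 11/(3226271/1532) = 11*(1532/3226271) = 16852/3226271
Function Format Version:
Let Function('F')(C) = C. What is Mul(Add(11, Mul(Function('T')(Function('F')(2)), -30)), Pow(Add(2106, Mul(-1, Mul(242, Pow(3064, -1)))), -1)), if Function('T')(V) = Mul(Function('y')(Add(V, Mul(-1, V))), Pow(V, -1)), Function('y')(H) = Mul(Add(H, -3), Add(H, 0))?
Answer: Rational(16852, 3226271) ≈ 0.0052234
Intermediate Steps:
Function('y')(H) = Mul(H, Add(-3, H)) (Function('y')(H) = Mul(Add(-3, H), H) = Mul(H, Add(-3, H)))
Function('T')(V) = 0 (Function('T')(V) = Mul(Mul(Add(V, Mul(-1, V)), Add(-3, Add(V, Mul(-1, V)))), Pow(V, -1)) = Mul(Mul(0, Add(-3, 0)), Pow(V, -1)) = Mul(Mul(0, -3), Pow(V, -1)) = Mul(0, Pow(V, -1)) = 0)
Mul(Add(11, Mul(Function('T')(Function('F')(2)), -30)), Pow(Add(2106, Mul(-1, Mul(242, Pow(3064, -1)))), -1)) = Mul(Add(11, Mul(0, -30)), Pow(Add(2106, Mul(-1, Mul(242, Pow(3064, -1)))), -1)) = Mul(Add(11, 0), Pow(Add(2106, Mul(-1, Mul(242, Rational(1, 3064)))), -1)) = Mul(11, Pow(Add(2106, Mul(-1, Rational(121, 1532))), -1)) = Mul(11, Pow(Add(2106, Rational(-121, 1532)), -1)) = Mul(11, Pow(Rational(3226271, 1532), -1)) = Mul(11, Rational(1532, 3226271)) = Rational(16852, 3226271)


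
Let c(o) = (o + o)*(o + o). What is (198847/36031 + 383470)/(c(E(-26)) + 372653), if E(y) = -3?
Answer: 13817006417/13428357359 ≈ 1.0289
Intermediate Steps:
c(o) = 4*o² (c(o) = (2*o)*(2*o) = 4*o²)
(198847/36031 + 383470)/(c(E(-26)) + 372653) = (198847/36031 + 383470)/(4*(-3)² + 372653) = (198847*(1/36031) + 383470)/(4*9 + 372653) = (198847/36031 + 383470)/(36 + 372653) = (13817006417/36031)/372689 = (13817006417/36031)*(1/372689) = 13817006417/13428357359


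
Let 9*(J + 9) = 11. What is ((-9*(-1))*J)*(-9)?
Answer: 630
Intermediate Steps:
J = -70/9 (J = -9 + (⅑)*11 = -9 + 11/9 = -70/9 ≈ -7.7778)
((-9*(-1))*J)*(-9) = (-9*(-1)*(-70/9))*(-9) = (9*(-70/9))*(-9) = -70*(-9) = 630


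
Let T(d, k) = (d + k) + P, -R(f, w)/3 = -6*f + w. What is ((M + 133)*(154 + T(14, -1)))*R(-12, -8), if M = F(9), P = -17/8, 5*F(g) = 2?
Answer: -21114552/5 ≈ -4.2229e+6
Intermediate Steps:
F(g) = ⅖ (F(g) = (⅕)*2 = ⅖)
R(f, w) = -3*w + 18*f (R(f, w) = -3*(-6*f + w) = -3*(w - 6*f) = -3*w + 18*f)
P = -17/8 (P = -17*⅛ = -17/8 ≈ -2.1250)
T(d, k) = -17/8 + d + k (T(d, k) = (d + k) - 17/8 = -17/8 + d + k)
M = ⅖ ≈ 0.40000
((M + 133)*(154 + T(14, -1)))*R(-12, -8) = ((⅖ + 133)*(154 + (-17/8 + 14 - 1)))*(-3*(-8) + 18*(-12)) = (667*(154 + 87/8)/5)*(24 - 216) = ((667/5)*(1319/8))*(-192) = (879773/40)*(-192) = -21114552/5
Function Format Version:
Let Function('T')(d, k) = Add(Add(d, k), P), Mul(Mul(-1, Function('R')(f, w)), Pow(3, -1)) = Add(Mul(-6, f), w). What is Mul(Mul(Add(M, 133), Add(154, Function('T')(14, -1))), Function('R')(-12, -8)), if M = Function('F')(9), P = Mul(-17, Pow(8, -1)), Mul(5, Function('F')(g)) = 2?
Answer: Rational(-21114552, 5) ≈ -4.2229e+6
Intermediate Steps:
Function('F')(g) = Rational(2, 5) (Function('F')(g) = Mul(Rational(1, 5), 2) = Rational(2, 5))
Function('R')(f, w) = Add(Mul(-3, w), Mul(18, f)) (Function('R')(f, w) = Mul(-3, Add(Mul(-6, f), w)) = Mul(-3, Add(w, Mul(-6, f))) = Add(Mul(-3, w), Mul(18, f)))
P = Rational(-17, 8) (P = Mul(-17, Rational(1, 8)) = Rational(-17, 8) ≈ -2.1250)
Function('T')(d, k) = Add(Rational(-17, 8), d, k) (Function('T')(d, k) = Add(Add(d, k), Rational(-17, 8)) = Add(Rational(-17, 8), d, k))
M = Rational(2, 5) ≈ 0.40000
Mul(Mul(Add(M, 133), Add(154, Function('T')(14, -1))), Function('R')(-12, -8)) = Mul(Mul(Add(Rational(2, 5), 133), Add(154, Add(Rational(-17, 8), 14, -1))), Add(Mul(-3, -8), Mul(18, -12))) = Mul(Mul(Rational(667, 5), Add(154, Rational(87, 8))), Add(24, -216)) = Mul(Mul(Rational(667, 5), Rational(1319, 8)), -192) = Mul(Rational(879773, 40), -192) = Rational(-21114552, 5)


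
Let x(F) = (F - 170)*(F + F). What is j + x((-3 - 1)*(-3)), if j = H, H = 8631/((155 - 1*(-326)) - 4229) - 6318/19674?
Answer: -15544919919/4096564 ≈ -3794.6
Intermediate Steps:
x(F) = 2*F*(-170 + F) (x(F) = (-170 + F)*(2*F) = 2*F*(-170 + F))
H = -10749231/4096564 (H = 8631/((155 + 326) - 4229) - 6318*1/19674 = 8631/(481 - 4229) - 351/1093 = 8631/(-3748) - 351/1093 = 8631*(-1/3748) - 351/1093 = -8631/3748 - 351/1093 = -10749231/4096564 ≈ -2.6240)
j = -10749231/4096564 ≈ -2.6240
j + x((-3 - 1)*(-3)) = -10749231/4096564 + 2*((-3 - 1)*(-3))*(-170 + (-3 - 1)*(-3)) = -10749231/4096564 + 2*(-4*(-3))*(-170 - 4*(-3)) = -10749231/4096564 + 2*12*(-170 + 12) = -10749231/4096564 + 2*12*(-158) = -10749231/4096564 - 3792 = -15544919919/4096564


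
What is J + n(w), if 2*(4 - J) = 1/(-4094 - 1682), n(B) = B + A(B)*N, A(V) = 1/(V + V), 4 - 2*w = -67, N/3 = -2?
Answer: 32328343/820192 ≈ 39.416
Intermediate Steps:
N = -6 (N = 3*(-2) = -6)
w = 71/2 (w = 2 - 1/2*(-67) = 2 + 67/2 = 71/2 ≈ 35.500)
A(V) = 1/(2*V)
n(B) = B - 3/B (n(B) = B + (1/(2*B))*(-6) = B - 3/B)
J = 46209/11552 (J = 4 - 1/(2*(-4094 - 1682)) = 4 - 1/2/(-5776) = 4 - 1/2*(-1/5776) = 4 + 1/11552 = 46209/11552 ≈ 4.0001)
J + n(w) = 46209/11552 + (71/2 - 3/71/2) = 46209/11552 + (71/2 - 3*2/71) = 46209/11552 + (71/2 - 6/71) = 46209/11552 + 5029/142 = 32328343/820192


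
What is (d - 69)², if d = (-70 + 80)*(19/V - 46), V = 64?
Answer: 283349889/1024 ≈ 2.7671e+5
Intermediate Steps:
d = -14625/32 (d = (-70 + 80)*(19/64 - 46) = 10*(19*(1/64) - 46) = 10*(19/64 - 46) = 10*(-2925/64) = -14625/32 ≈ -457.03)
(d - 69)² = (-14625/32 - 69)² = (-16833/32)² = 283349889/1024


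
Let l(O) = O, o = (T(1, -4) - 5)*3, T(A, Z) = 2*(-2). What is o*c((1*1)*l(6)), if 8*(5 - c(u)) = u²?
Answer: -27/2 ≈ -13.500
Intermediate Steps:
T(A, Z) = -4
o = -27 (o = (-4 - 5)*3 = -9*3 = -27)
c(u) = 5 - u²/8
o*c((1*1)*l(6)) = -27*(5 - ((1*1)*6)²/8) = -27*(5 - (1*6)²/8) = -27*(5 - ⅛*6²) = -27*(5 - ⅛*36) = -27*(5 - 9/2) = -27*½ = -27/2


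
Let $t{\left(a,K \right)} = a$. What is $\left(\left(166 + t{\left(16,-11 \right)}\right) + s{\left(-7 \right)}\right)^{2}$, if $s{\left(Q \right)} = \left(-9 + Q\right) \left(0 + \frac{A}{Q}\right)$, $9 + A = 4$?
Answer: $\frac{1425636}{49} \approx 29095.0$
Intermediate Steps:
$A = -5$ ($A = -9 + 4 = -5$)
$s{\left(Q \right)} = - \frac{5 \left(-9 + Q\right)}{Q}$ ($s{\left(Q \right)} = \left(-9 + Q\right) \left(0 - \frac{5}{Q}\right) = \left(-9 + Q\right) \left(- \frac{5}{Q}\right) = - \frac{5 \left(-9 + Q\right)}{Q}$)
$\left(\left(166 + t{\left(16,-11 \right)}\right) + s{\left(-7 \right)}\right)^{2} = \left(\left(166 + 16\right) + \left(-5 + \frac{45}{-7}\right)\right)^{2} = \left(182 + \left(-5 + 45 \left(- \frac{1}{7}\right)\right)\right)^{2} = \left(182 - \frac{80}{7}\right)^{2} = \left(\frac{1194}{7}\right)^{2} = \frac{1425636}{49}$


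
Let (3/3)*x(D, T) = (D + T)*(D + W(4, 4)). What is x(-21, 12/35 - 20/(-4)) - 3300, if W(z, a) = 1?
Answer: -20908/7 ≈ -2986.9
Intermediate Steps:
x(D, T) = (1 + D)*(D + T) (x(D, T) = (D + T)*(D + 1) = (D + T)*(1 + D) = (1 + D)*(D + T))
x(-21, 12/35 - 20/(-4)) - 3300 = (-21 + (12/35 - 20/(-4)) + (-21)² - 21*(12/35 - 20/(-4))) - 3300 = (-21 + (12*(1/35) - 20*(-¼)) + 441 - 21*(12*(1/35) - 20*(-¼))) - 3300 = (-21 + (12/35 + 5) + 441 - 21*(12/35 + 5)) - 3300 = (-21 + 187/35 + 441 - 21*187/35) - 3300 = (-21 + 187/35 + 441 - 561/5) - 3300 = 2192/7 - 3300 = -20908/7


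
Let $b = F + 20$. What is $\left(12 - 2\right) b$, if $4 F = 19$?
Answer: $\frac{495}{2} \approx 247.5$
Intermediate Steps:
$F = \frac{19}{4}$ ($F = \frac{1}{4} \cdot 19 = \frac{19}{4} \approx 4.75$)
$b = \frac{99}{4}$ ($b = \frac{19}{4} + 20 = \frac{99}{4} \approx 24.75$)
$\left(12 - 2\right) b = \left(12 - 2\right) \frac{99}{4} = 10 \cdot \frac{99}{4} = \frac{495}{2}$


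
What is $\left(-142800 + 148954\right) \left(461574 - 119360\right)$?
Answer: $2105984956$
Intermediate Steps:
$\left(-142800 + 148954\right) \left(461574 - 119360\right) = 6154 \cdot 342214 = 2105984956$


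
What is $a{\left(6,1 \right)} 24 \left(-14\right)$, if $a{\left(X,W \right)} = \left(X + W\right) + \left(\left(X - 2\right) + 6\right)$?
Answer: $-5712$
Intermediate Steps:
$a{\left(X,W \right)} = 4 + W + 2 X$ ($a{\left(X,W \right)} = \left(W + X\right) + \left(\left(-2 + X\right) + 6\right) = \left(W + X\right) + \left(4 + X\right) = 4 + W + 2 X$)
$a{\left(6,1 \right)} 24 \left(-14\right) = \left(4 + 1 + 2 \cdot 6\right) 24 \left(-14\right) = \left(4 + 1 + 12\right) 24 \left(-14\right) = 17 \cdot 24 \left(-14\right) = 408 \left(-14\right) = -5712$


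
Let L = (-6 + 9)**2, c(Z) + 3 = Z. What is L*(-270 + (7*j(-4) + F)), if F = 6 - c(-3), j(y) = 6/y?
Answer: -4833/2 ≈ -2416.5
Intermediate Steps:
c(Z) = -3 + Z
L = 9 (L = 3**2 = 9)
F = 12 (F = 6 - (-3 - 3) = 6 - 1*(-6) = 6 + 6 = 12)
L*(-270 + (7*j(-4) + F)) = 9*(-270 + (7*(6/(-4)) + 12)) = 9*(-270 + (7*(6*(-1/4)) + 12)) = 9*(-270 + (7*(-3/2) + 12)) = 9*(-270 + (-21/2 + 12)) = 9*(-270 + 3/2) = 9*(-537/2) = -4833/2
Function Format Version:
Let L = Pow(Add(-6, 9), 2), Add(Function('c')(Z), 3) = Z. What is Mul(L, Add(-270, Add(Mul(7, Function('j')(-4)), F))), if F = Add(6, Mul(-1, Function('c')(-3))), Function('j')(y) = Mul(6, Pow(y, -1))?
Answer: Rational(-4833, 2) ≈ -2416.5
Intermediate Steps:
Function('c')(Z) = Add(-3, Z)
L = 9 (L = Pow(3, 2) = 9)
F = 12 (F = Add(6, Mul(-1, Add(-3, -3))) = Add(6, Mul(-1, -6)) = Add(6, 6) = 12)
Mul(L, Add(-270, Add(Mul(7, Function('j')(-4)), F))) = Mul(9, Add(-270, Add(Mul(7, Mul(6, Pow(-4, -1))), 12))) = Mul(9, Add(-270, Add(Mul(7, Mul(6, Rational(-1, 4))), 12))) = Mul(9, Add(-270, Add(Mul(7, Rational(-3, 2)), 12))) = Mul(9, Add(-270, Add(Rational(-21, 2), 12))) = Mul(9, Add(-270, Rational(3, 2))) = Mul(9, Rational(-537, 2)) = Rational(-4833, 2)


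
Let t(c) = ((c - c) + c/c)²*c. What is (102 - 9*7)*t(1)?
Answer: 39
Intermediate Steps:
t(c) = c (t(c) = (0 + 1)²*c = 1²*c = 1*c = c)
(102 - 9*7)*t(1) = (102 - 9*7)*1 = (102 - 63)*1 = 39*1 = 39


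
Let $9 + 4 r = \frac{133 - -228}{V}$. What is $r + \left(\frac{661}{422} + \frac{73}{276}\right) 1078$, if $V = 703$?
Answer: $\frac{1062028420}{538683} \approx 1971.5$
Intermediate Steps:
$r = - \frac{157}{74}$ ($r = - \frac{9}{4} + \frac{\left(133 - -228\right) \frac{1}{703}}{4} = - \frac{9}{4} + \frac{\left(133 + 228\right) \frac{1}{703}}{4} = - \frac{9}{4} + \frac{361 \cdot \frac{1}{703}}{4} = - \frac{9}{4} + \frac{1}{4} \cdot \frac{19}{37} = - \frac{9}{4} + \frac{19}{148} = - \frac{157}{74} \approx -2.1216$)
$r + \left(\frac{661}{422} + \frac{73}{276}\right) 1078 = - \frac{157}{74} + \left(\frac{661}{422} + \frac{73}{276}\right) 1078 = - \frac{157}{74} + \frac{106621}{58236} \cdot 1078 = - \frac{157}{74} + \frac{57468719}{29118} = \frac{1062028420}{538683}$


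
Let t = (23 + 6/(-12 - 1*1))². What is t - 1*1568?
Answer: -179143/169 ≈ -1060.0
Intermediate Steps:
t = 85849/169 (t = (23 + 6/(-12 - 1))² = (23 + 6/(-13))² = (23 + 6*(-1/13))² = (23 - 6/13)² = (293/13)² = 85849/169 ≈ 507.98)
t - 1*1568 = 85849/169 - 1*1568 = 85849/169 - 1568 = -179143/169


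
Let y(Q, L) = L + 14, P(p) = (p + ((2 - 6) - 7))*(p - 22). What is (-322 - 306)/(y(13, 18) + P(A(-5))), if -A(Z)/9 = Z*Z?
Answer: -157/14581 ≈ -0.010767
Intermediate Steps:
A(Z) = -9*Z² (A(Z) = -9*Z*Z = -9*Z²)
P(p) = (-22 + p)*(-11 + p) (P(p) = (p + (-4 - 7))*(-22 + p) = (p - 11)*(-22 + p) = (-11 + p)*(-22 + p) = (-22 + p)*(-11 + p))
y(Q, L) = 14 + L
(-322 - 306)/(y(13, 18) + P(A(-5))) = (-322 - 306)/((14 + 18) + (242 + (-9*(-5)²)² - (-297)*(-5)²)) = -628/(32 + (242 + (-9*25)² - (-297)*25)) = -628/(32 + (242 + (-225)² - 33*(-225))) = -628/(32 + (242 + 50625 + 7425)) = -628/(32 + 58292) = -628/58324 = -628*1/58324 = -157/14581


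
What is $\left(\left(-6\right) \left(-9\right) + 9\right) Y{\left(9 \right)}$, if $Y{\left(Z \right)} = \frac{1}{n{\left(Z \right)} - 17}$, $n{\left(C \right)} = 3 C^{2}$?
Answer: $\frac{63}{226} \approx 0.27876$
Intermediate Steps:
$Y{\left(Z \right)} = \frac{1}{-17 + 3 Z^{2}}$ ($Y{\left(Z \right)} = \frac{1}{3 Z^{2} - 17} = \frac{1}{-17 + 3 Z^{2}}$)
$\left(\left(-6\right) \left(-9\right) + 9\right) Y{\left(9 \right)} = \frac{\left(-6\right) \left(-9\right) + 9}{-17 + 3 \cdot 9^{2}} = \frac{54 + 9}{-17 + 3 \cdot 81} = \frac{63}{-17 + 243} = \frac{63}{226}$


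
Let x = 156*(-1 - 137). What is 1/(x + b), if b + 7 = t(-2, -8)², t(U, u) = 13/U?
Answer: -4/85971 ≈ -4.6527e-5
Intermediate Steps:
b = 141/4 (b = -7 + (13/(-2))² = -7 + (13*(-½))² = -7 + (-13/2)² = -7 + 169/4 = 141/4 ≈ 35.250)
x = -21528 (x = 156*(-138) = -21528)
1/(x + b) = 1/(-21528 + 141/4) = 1/(-85971/4) = -4/85971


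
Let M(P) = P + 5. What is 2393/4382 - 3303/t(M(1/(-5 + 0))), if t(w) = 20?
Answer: -7212943/43820 ≈ -164.60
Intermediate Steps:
M(P) = 5 + P
2393/4382 - 3303/t(M(1/(-5 + 0))) = 2393/4382 - 3303/20 = -7212943/43820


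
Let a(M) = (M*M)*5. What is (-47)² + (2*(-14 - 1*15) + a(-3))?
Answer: 2196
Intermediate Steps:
a(M) = 5*M² (a(M) = M²*5 = 5*M²)
(-47)² + (2*(-14 - 1*15) + a(-3)) = (-47)² + (2*(-14 - 1*15) + 5*(-3)²) = 2209 + (2*(-14 - 15) + 5*9) = 2209 + (2*(-29) + 45) = 2209 + (-58 + 45) = 2209 - 13 = 2196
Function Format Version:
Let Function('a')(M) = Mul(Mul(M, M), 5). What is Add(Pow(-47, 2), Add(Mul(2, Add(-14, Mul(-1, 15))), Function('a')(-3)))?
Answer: 2196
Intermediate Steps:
Function('a')(M) = Mul(5, Pow(M, 2)) (Function('a')(M) = Mul(Pow(M, 2), 5) = Mul(5, Pow(M, 2)))
Add(Pow(-47, 2), Add(Mul(2, Add(-14, Mul(-1, 15))), Function('a')(-3))) = Add(Pow(-47, 2), Add(Mul(2, Add(-14, Mul(-1, 15))), Mul(5, Pow(-3, 2)))) = Add(2209, Add(Mul(2, Add(-14, -15)), Mul(5, 9))) = Add(2209, Add(Mul(2, -29), 45)) = Add(2209, Add(-58, 45)) = Add(2209, -13) = 2196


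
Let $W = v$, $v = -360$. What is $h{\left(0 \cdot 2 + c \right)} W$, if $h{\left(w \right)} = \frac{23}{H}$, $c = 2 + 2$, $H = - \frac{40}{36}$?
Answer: $7452$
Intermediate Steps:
$H = - \frac{10}{9}$ ($H = \left(-40\right) \frac{1}{36} = - \frac{10}{9} \approx -1.1111$)
$c = 4$
$h{\left(w \right)} = - \frac{207}{10}$ ($h{\left(w \right)} = \frac{23}{- \frac{10}{9}} = 23 \left(- \frac{9}{10}\right) = - \frac{207}{10}$)
$W = -360$
$h{\left(0 \cdot 2 + c \right)} W = \left(- \frac{207}{10}\right) \left(-360\right) = 7452$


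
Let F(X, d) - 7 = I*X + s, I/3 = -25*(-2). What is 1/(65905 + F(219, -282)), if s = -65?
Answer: 1/98697 ≈ 1.0132e-5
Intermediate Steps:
I = 150 (I = 3*(-25*(-2)) = 3*50 = 150)
F(X, d) = -58 + 150*X (F(X, d) = 7 + (150*X - 65) = 7 + (-65 + 150*X) = -58 + 150*X)
1/(65905 + F(219, -282)) = 1/(65905 + (-58 + 150*219)) = 1/(65905 + (-58 + 32850)) = 1/(65905 + 32792) = 1/98697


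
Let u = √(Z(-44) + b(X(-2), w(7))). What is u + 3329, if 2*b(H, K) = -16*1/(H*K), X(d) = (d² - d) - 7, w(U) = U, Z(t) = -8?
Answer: 3329 + 4*I*√21/7 ≈ 3329.0 + 2.6186*I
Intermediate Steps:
X(d) = -7 + d² - d
b(H, K) = -8/(H*K) (b(H, K) = (-16*1/(H*K))/2 = (-16/(H*K))/2 = -8/(H*K))
u = 4*I*√21/7 (u = √(-8 - 8/(-7 + (-2)² - 1*(-2)*7)) = √(-8 - 8*⅐/(-7 + 4 + 2)) = √(-8 - 8*⅐/(-1)) = √(-8 - 8*(-1)*⅐) = √(-8 + 8/7) = √(-48/7) = 4*I*√21/7 ≈ 2.6186*I)
u + 3329 = 4*I*√21/7 + 3329 = 3329 + 4*I*√21/7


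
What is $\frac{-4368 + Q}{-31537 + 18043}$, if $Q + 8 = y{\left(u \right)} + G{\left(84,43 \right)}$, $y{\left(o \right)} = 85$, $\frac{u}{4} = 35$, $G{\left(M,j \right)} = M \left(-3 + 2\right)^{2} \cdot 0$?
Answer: $\frac{4291}{13494} \approx 0.31799$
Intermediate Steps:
$G{\left(M,j \right)} = 0$ ($G{\left(M,j \right)} = M \left(-1\right)^{2} \cdot 0 = M 1 \cdot 0 = M 0 = 0$)
$u = 140$ ($u = 4 \cdot 35 = 140$)
$Q = 77$ ($Q = -8 + \left(85 + 0\right) = -8 + 85 = 77$)
$\frac{-4368 + Q}{-31537 + 18043} = \frac{-4368 + 77}{-31537 + 18043} = - \frac{4291}{-13494} = \left(-4291\right) \left(- \frac{1}{13494}\right) = \frac{4291}{13494}$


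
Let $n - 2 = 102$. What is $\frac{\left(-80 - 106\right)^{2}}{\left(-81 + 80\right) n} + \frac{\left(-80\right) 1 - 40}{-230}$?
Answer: $- \frac{198615}{598} \approx -332.13$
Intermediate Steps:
$n = 104$ ($n = 2 + 102 = 104$)
$\frac{\left(-80 - 106\right)^{2}}{\left(-81 + 80\right) n} + \frac{\left(-80\right) 1 - 40}{-230} = \frac{\left(-80 - 106\right)^{2}}{\left(-81 + 80\right) 104} + \frac{\left(-80\right) 1 - 40}{-230} = \frac{\left(-186\right)^{2}}{\left(-1\right) 104} + \left(-80 - 40\right) \left(- \frac{1}{230}\right) = \frac{34596}{-104} - - \frac{12}{23} = 34596 \left(- \frac{1}{104}\right) + \frac{12}{23} = - \frac{8649}{26} + \frac{12}{23} = - \frac{198615}{598}$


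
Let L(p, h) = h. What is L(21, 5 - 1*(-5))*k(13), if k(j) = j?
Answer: 130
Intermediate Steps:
L(21, 5 - 1*(-5))*k(13) = (5 - 1*(-5))*13 = (5 + 5)*13 = 10*13 = 130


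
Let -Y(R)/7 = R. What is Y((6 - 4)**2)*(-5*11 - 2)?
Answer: 1596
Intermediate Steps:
Y(R) = -7*R
Y((6 - 4)**2)*(-5*11 - 2) = (-7*(6 - 4)**2)*(-5*11 - 2) = (-7*2**2)*(-55 - 2) = -7*4*(-57) = -28*(-57) = 1596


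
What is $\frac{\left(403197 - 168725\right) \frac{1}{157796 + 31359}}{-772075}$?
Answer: $- \frac{234472}{146041846625} \approx -1.6055 \cdot 10^{-6}$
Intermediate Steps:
$\frac{\left(403197 - 168725\right) \frac{1}{157796 + 31359}}{-772075} = \frac{234472}{189155} \left(- \frac{1}{772075}\right) = - \frac{234472}{146041846625}$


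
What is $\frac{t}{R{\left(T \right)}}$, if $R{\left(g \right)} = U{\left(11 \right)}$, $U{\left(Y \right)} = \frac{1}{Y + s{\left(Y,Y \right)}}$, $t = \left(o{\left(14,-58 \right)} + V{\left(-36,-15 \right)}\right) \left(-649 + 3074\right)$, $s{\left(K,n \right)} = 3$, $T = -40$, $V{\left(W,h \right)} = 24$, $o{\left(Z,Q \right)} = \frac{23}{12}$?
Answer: $\frac{5279225}{6} \approx 8.7987 \cdot 10^{5}$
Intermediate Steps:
$o{\left(Z,Q \right)} = \frac{23}{12}$ ($o{\left(Z,Q \right)} = 23 \cdot \frac{1}{12} = \frac{23}{12}$)
$t = \frac{754175}{12}$ ($t = \left(\frac{23}{12} + 24\right) \left(-649 + 3074\right) = \frac{311}{12} \cdot 2425 = \frac{754175}{12} \approx 62848.0$)
$U{\left(Y \right)} = \frac{1}{3 + Y}$ ($U{\left(Y \right)} = \frac{1}{Y + 3} = \frac{1}{3 + Y}$)
$R{\left(g \right)} = \frac{1}{14}$ ($R{\left(g \right)} = \frac{1}{3 + 11} = \frac{1}{14}$)
$\frac{t}{R{\left(T \right)}} = \frac{754175 \frac{1}{\frac{1}{14}}}{12} = \frac{754175}{12} \cdot 14 = \frac{5279225}{6}$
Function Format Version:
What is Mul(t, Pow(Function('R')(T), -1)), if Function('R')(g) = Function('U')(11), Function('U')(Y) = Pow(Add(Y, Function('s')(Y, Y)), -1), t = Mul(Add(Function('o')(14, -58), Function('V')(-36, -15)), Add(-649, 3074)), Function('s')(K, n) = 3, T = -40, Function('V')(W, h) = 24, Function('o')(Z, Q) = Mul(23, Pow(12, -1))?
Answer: Rational(5279225, 6) ≈ 8.7987e+5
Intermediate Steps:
Function('o')(Z, Q) = Rational(23, 12) (Function('o')(Z, Q) = Mul(23, Rational(1, 12)) = Rational(23, 12))
t = Rational(754175, 12) (t = Mul(Add(Rational(23, 12), 24), Add(-649, 3074)) = Mul(Rational(311, 12), 2425) = Rational(754175, 12) ≈ 62848.)
Function('U')(Y) = Pow(Add(3, Y), -1) (Function('U')(Y) = Pow(Add(Y, 3), -1) = Pow(Add(3, Y), -1))
Function('R')(g) = Rational(1, 14) (Function('R')(g) = Pow(Add(3, 11), -1) = Pow(14, -1) = Rational(1, 14))
Mul(t, Pow(Function('R')(T), -1)) = Mul(Rational(754175, 12), Pow(Rational(1, 14), -1)) = Mul(Rational(754175, 12), 14) = Rational(5279225, 6)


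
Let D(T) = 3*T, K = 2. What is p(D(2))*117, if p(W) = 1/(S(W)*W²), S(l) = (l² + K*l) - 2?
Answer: 13/184 ≈ 0.070652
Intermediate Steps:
S(l) = -2 + l² + 2*l (S(l) = (l² + 2*l) - 2 = -2 + l² + 2*l)
p(W) = 1/(W²*(-2 + W² + 2*W)) (p(W) = 1/((-2 + W² + 2*W)*W²) = 1/(W²*(-2 + W² + 2*W)))
p(D(2))*117 = (1/((3*2)²*(-2 + (3*2)² + 2*(3*2))))*117 = (1/(6²*(-2 + 6² + 2*6)))*117 = (1/(36*(-2 + 36 + 12)))*117 = ((1/36)/46)*117 = ((1/36)*(1/46))*117 = (1/1656)*117 = 13/184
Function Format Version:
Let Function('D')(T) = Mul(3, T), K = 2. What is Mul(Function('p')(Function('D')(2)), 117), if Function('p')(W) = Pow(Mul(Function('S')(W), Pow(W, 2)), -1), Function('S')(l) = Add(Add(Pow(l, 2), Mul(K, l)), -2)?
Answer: Rational(13, 184) ≈ 0.070652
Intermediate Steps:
Function('S')(l) = Add(-2, Pow(l, 2), Mul(2, l)) (Function('S')(l) = Add(Add(Pow(l, 2), Mul(2, l)), -2) = Add(-2, Pow(l, 2), Mul(2, l)))
Function('p')(W) = Mul(Pow(W, -2), Pow(Add(-2, Pow(W, 2), Mul(2, W)), -1)) (Function('p')(W) = Pow(Mul(Add(-2, Pow(W, 2), Mul(2, W)), Pow(W, 2)), -1) = Pow(Mul(Pow(W, 2), Add(-2, Pow(W, 2), Mul(2, W))), -1) = Mul(Pow(W, -2), Pow(Add(-2, Pow(W, 2), Mul(2, W)), -1)))
Mul(Function('p')(Function('D')(2)), 117) = Mul(Mul(Pow(Mul(3, 2), -2), Pow(Add(-2, Pow(Mul(3, 2), 2), Mul(2, Mul(3, 2))), -1)), 117) = Mul(Mul(Pow(6, -2), Pow(Add(-2, Pow(6, 2), Mul(2, 6)), -1)), 117) = Mul(Mul(Rational(1, 36), Pow(Add(-2, 36, 12), -1)), 117) = Mul(Mul(Rational(1, 36), Pow(46, -1)), 117) = Mul(Mul(Rational(1, 36), Rational(1, 46)), 117) = Mul(Rational(1, 1656), 117) = Rational(13, 184)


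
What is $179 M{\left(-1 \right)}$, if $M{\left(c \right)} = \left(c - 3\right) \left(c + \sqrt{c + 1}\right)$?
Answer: $716$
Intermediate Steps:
$M{\left(c \right)} = \left(-3 + c\right) \left(c + \sqrt{1 + c}\right)$
$179 M{\left(-1 \right)} = 179 \left(\left(-1\right)^{2} - -3 - 3 \sqrt{1 - 1} - \sqrt{1 - 1}\right) = 179 \left(1 + 3 - 3 \sqrt{0} - \sqrt{0}\right) = 179 \left(1 + 3 - 0 - 0\right) = 179 \left(1 + 3 + 0 + 0\right) = 179 \cdot 4 = 716$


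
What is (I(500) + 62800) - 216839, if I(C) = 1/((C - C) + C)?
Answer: -77019499/500 ≈ -1.5404e+5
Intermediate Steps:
I(C) = 1/C (I(C) = 1/(0 + C) = 1/C)
(I(500) + 62800) - 216839 = (1/500 + 62800) - 216839 = 31400001/500 - 216839 = -77019499/500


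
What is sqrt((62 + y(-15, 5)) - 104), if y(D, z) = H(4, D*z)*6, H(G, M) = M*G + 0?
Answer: I*sqrt(1842) ≈ 42.919*I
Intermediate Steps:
H(G, M) = G*M (H(G, M) = G*M + 0 = G*M)
y(D, z) = 24*D*z (y(D, z) = (4*(D*z))*6 = (4*D*z)*6 = 24*D*z)
sqrt((62 + y(-15, 5)) - 104) = sqrt((62 + 24*(-15)*5) - 104) = sqrt((62 - 1800) - 104) = sqrt(-1738 - 104) = sqrt(-1842) = I*sqrt(1842)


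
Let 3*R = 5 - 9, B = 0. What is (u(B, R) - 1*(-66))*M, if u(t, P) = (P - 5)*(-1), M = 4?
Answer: 868/3 ≈ 289.33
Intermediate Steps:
R = -4/3 (R = (5 - 9)/3 = (⅓)*(-4) = -4/3 ≈ -1.3333)
u(t, P) = 5 - P (u(t, P) = (-5 + P)*(-1) = 5 - P)
(u(B, R) - 1*(-66))*M = ((5 - 1*(-4/3)) - 1*(-66))*4 = ((5 + 4/3) + 66)*4 = (19/3 + 66)*4 = (217/3)*4 = 868/3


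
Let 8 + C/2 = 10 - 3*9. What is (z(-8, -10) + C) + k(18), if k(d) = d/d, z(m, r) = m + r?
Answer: -67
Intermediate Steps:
C = -50 (C = -16 + 2*(10 - 3*9) = -16 + 2*(10 - 27) = -16 + 2*(-17) = -16 - 34 = -50)
k(d) = 1
(z(-8, -10) + C) + k(18) = ((-8 - 10) - 50) + 1 = (-18 - 50) + 1 = -68 + 1 = -67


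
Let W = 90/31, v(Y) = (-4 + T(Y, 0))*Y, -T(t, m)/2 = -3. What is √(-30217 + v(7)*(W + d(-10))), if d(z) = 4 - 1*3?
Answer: I*√28986023/31 ≈ 173.67*I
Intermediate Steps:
T(t, m) = 6 (T(t, m) = -2*(-3) = 6)
d(z) = 1 (d(z) = 4 - 3 = 1)
v(Y) = 2*Y (v(Y) = (-4 + 6)*Y = 2*Y)
W = 90/31 (W = 90*(1/31) = 90/31 ≈ 2.9032)
√(-30217 + v(7)*(W + d(-10))) = √(-30217 + (2*7)*(90/31 + 1)) = √(-30217 + 14*(121/31)) = √(-30217 + 1694/31) = √(-935033/31) = I*√28986023/31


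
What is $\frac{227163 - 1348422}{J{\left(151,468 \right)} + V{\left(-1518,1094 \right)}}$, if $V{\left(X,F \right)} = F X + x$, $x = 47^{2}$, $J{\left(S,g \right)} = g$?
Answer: $\frac{1121259}{1658015} \approx 0.67627$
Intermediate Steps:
$x = 2209$
$V{\left(X,F \right)} = 2209 + F X$ ($V{\left(X,F \right)} = F X + 2209 = 2209 + F X$)
$\frac{227163 - 1348422}{J{\left(151,468 \right)} + V{\left(-1518,1094 \right)}} = \frac{227163 - 1348422}{468 + \left(2209 + 1094 \left(-1518\right)\right)} = - \frac{1121259}{468 + \left(2209 - 1660692\right)} = - \frac{1121259}{468 - 1658483} = - \frac{1121259}{-1658015} = \left(-1121259\right) \left(- \frac{1}{1658015}\right) = \frac{1121259}{1658015}$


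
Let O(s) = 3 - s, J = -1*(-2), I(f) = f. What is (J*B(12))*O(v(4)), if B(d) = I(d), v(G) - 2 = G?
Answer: -72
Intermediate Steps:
v(G) = 2 + G
B(d) = d
J = 2
(J*B(12))*O(v(4)) = (2*12)*(3 - (2 + 4)) = 24*(3 - 1*6) = 24*(3 - 6) = 24*(-3) = -72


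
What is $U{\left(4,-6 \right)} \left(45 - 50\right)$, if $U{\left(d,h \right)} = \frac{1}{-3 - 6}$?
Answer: $\frac{5}{9} \approx 0.55556$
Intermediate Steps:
$U{\left(d,h \right)} = - \frac{1}{9}$ ($U{\left(d,h \right)} = \frac{1}{-9} = - \frac{1}{9}$)
$U{\left(4,-6 \right)} \left(45 - 50\right) = - \frac{45 - 50}{9} = \left(- \frac{1}{9}\right) \left(-5\right) = \frac{5}{9}$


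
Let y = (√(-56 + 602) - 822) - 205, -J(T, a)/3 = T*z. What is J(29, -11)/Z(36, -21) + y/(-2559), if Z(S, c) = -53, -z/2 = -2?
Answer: 944963/135627 - √546/2559 ≈ 6.9582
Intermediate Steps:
z = 4 (z = -2*(-2) = 4)
J(T, a) = -12*T (J(T, a) = -3*T*4 = -12*T)
y = -1027 + √546 (y = (√546 - 822) - 205 = (-822 + √546) - 205 = -1027 + √546 ≈ -1003.6)
J(29, -11)/Z(36, -21) + y/(-2559) = -12*29/(-53) + (-1027 + √546)/(-2559) = -348*(-1/53) + (-1027 + √546)*(-1/2559) = 348/53 + (1027/2559 - √546/2559) = 944963/135627 - √546/2559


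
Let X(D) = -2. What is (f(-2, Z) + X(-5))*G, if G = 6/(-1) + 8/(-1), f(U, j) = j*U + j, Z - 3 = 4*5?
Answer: 350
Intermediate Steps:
Z = 23 (Z = 3 + 4*5 = 3 + 20 = 23)
f(U, j) = j + U*j (f(U, j) = U*j + j = j + U*j)
G = -14 (G = 6*(-1) + 8*(-1) = -6 - 8 = -14)
(f(-2, Z) + X(-5))*G = (23*(1 - 2) - 2)*(-14) = (23*(-1) - 2)*(-14) = (-23 - 2)*(-14) = -25*(-14) = 350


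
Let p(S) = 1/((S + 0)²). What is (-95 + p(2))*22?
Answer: -4169/2 ≈ -2084.5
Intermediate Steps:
p(S) = S⁻² (p(S) = 1/(S²) = S⁻²)
(-95 + p(2))*22 = (-95 + 2⁻²)*22 = (-95 + ¼)*22 = -379/4*22 = -4169/2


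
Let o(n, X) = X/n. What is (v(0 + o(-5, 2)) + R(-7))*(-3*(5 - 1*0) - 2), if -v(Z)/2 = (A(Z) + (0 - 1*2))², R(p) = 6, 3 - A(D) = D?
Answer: -884/25 ≈ -35.360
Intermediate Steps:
A(D) = 3 - D
v(Z) = -2*(1 - Z)² (v(Z) = -2*((3 - Z) + (0 - 1*2))² = -2*((3 - Z) + (0 - 2))² = -2*((3 - Z) - 2)² = -2*(1 - Z)²)
(v(0 + o(-5, 2)) + R(-7))*(-3*(5 - 1*0) - 2) = (-2*(-1 + (0 + 2/(-5)))² + 6)*(-3*(5 - 1*0) - 2) = (-2*(-1 + (0 + 2*(-⅕)))² + 6)*(-3*(5 + 0) - 2) = (-2*(-1 + (0 - ⅖))² + 6)*(-3*5 - 2) = (-2*(-1 - ⅖)² + 6)*(-15 - 2) = (-2*(-7/5)² + 6)*(-17) = (-2*49/25 + 6)*(-17) = (-98/25 + 6)*(-17) = (52/25)*(-17) = -884/25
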